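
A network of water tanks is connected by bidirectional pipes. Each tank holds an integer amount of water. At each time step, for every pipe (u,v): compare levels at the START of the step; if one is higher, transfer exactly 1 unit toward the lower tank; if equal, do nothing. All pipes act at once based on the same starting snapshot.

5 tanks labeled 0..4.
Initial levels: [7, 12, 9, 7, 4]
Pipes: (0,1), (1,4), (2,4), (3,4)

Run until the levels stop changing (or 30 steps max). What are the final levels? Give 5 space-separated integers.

Step 1: flows [1->0,1->4,2->4,3->4] -> levels [8 10 8 6 7]
Step 2: flows [1->0,1->4,2->4,4->3] -> levels [9 8 7 7 8]
Step 3: flows [0->1,1=4,4->2,4->3] -> levels [8 9 8 8 6]
Step 4: flows [1->0,1->4,2->4,3->4] -> levels [9 7 7 7 9]
Step 5: flows [0->1,4->1,4->2,4->3] -> levels [8 9 8 8 6]
  -> period-2 cycle: step 5 state = step 3 state; never stabilizes
  -> state at step 30: (30-3) mod 2 = 1, same as step 4 -> [9 7 7 7 9]

Answer: 9 7 7 7 9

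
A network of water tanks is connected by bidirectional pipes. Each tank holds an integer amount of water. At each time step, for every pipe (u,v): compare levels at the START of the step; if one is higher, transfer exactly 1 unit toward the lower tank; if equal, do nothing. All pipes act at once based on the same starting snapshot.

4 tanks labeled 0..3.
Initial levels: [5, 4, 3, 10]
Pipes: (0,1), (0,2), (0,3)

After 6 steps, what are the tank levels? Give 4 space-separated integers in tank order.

Answer: 7 5 5 5

Derivation:
Step 1: flows [0->1,0->2,3->0] -> levels [4 5 4 9]
Step 2: flows [1->0,0=2,3->0] -> levels [6 4 4 8]
Step 3: flows [0->1,0->2,3->0] -> levels [5 5 5 7]
Step 4: flows [0=1,0=2,3->0] -> levels [6 5 5 6]
Step 5: flows [0->1,0->2,0=3] -> levels [4 6 6 6]
Step 6: flows [1->0,2->0,3->0] -> levels [7 5 5 5]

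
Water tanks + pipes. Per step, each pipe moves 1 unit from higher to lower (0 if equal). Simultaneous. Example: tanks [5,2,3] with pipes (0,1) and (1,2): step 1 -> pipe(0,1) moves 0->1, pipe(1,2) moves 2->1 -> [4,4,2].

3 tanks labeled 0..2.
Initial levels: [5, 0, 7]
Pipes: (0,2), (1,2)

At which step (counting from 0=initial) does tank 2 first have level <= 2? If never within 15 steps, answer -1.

Answer: -1

Derivation:
Step 1: flows [2->0,2->1] -> levels [6 1 5]
Step 2: flows [0->2,2->1] -> levels [5 2 5]
Step 3: flows [0=2,2->1] -> levels [5 3 4]
Step 4: flows [0->2,2->1] -> levels [4 4 4]
Step 5: flows [0=2,1=2] -> levels [4 4 4]
  -> stable; tank 2 stays at 4 > 2
Tank 2 never reaches <=2 within 15 steps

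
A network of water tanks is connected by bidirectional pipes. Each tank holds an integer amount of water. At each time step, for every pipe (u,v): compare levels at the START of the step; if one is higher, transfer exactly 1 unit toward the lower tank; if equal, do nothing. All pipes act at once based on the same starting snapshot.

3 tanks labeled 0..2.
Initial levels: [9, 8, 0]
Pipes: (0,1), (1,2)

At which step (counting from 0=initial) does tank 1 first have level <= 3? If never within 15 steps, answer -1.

Answer: -1

Derivation:
Step 1: flows [0->1,1->2] -> levels [8 8 1]
Step 2: flows [0=1,1->2] -> levels [8 7 2]
Step 3: flows [0->1,1->2] -> levels [7 7 3]
Step 4: flows [0=1,1->2] -> levels [7 6 4]
Step 5: flows [0->1,1->2] -> levels [6 6 5]
Step 6: flows [0=1,1->2] -> levels [6 5 6]
Step 7: flows [0->1,2->1] -> levels [5 7 5]
Step 8: flows [1->0,1->2] -> levels [6 5 6]
  -> period-2 cycle (repeats step 6); tank 1 never drops to <=3
Tank 1 never reaches <=3 within 15 steps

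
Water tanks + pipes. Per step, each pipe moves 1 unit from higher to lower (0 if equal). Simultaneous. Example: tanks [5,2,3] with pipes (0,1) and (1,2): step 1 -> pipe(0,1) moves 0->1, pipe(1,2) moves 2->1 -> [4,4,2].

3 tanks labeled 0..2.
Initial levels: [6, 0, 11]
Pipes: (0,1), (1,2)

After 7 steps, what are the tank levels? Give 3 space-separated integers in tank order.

Step 1: flows [0->1,2->1] -> levels [5 2 10]
Step 2: flows [0->1,2->1] -> levels [4 4 9]
Step 3: flows [0=1,2->1] -> levels [4 5 8]
Step 4: flows [1->0,2->1] -> levels [5 5 7]
Step 5: flows [0=1,2->1] -> levels [5 6 6]
Step 6: flows [1->0,1=2] -> levels [6 5 6]
Step 7: flows [0->1,2->1] -> levels [5 7 5]

Answer: 5 7 5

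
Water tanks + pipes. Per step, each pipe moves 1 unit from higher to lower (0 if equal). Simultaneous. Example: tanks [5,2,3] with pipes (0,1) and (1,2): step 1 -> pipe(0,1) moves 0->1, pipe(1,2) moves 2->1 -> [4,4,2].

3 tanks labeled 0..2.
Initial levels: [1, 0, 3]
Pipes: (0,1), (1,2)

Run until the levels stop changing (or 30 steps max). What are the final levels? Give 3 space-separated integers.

Answer: 2 0 2

Derivation:
Step 1: flows [0->1,2->1] -> levels [0 2 2]
Step 2: flows [1->0,1=2] -> levels [1 1 2]
Step 3: flows [0=1,2->1] -> levels [1 2 1]
Step 4: flows [1->0,1->2] -> levels [2 0 2]
Step 5: flows [0->1,2->1] -> levels [1 2 1]
  -> period-2 cycle: step 5 state = step 3 state; never stabilizes
  -> state at step 30: (30-3) mod 2 = 1, same as step 4 -> [2 0 2]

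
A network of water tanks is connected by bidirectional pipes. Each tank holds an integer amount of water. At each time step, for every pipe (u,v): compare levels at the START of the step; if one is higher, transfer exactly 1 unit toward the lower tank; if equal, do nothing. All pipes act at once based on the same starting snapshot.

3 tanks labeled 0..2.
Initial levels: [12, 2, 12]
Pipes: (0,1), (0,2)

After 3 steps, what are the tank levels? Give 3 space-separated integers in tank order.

Answer: 10 5 11

Derivation:
Step 1: flows [0->1,0=2] -> levels [11 3 12]
Step 2: flows [0->1,2->0] -> levels [11 4 11]
Step 3: flows [0->1,0=2] -> levels [10 5 11]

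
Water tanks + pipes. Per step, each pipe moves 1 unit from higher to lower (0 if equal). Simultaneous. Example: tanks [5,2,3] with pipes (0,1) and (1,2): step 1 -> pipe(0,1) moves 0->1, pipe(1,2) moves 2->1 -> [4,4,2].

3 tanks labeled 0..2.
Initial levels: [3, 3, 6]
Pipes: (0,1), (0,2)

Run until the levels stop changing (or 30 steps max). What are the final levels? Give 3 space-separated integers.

Step 1: flows [0=1,2->0] -> levels [4 3 5]
Step 2: flows [0->1,2->0] -> levels [4 4 4]
Step 3: flows [0=1,0=2] -> levels [4 4 4]
  -> stable (no change)

Answer: 4 4 4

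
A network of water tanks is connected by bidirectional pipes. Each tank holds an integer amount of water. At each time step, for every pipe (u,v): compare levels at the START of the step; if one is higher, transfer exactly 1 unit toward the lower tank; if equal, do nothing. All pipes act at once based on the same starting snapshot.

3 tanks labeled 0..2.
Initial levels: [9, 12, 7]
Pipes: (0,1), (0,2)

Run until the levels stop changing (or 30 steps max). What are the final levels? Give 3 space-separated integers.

Step 1: flows [1->0,0->2] -> levels [9 11 8]
Step 2: flows [1->0,0->2] -> levels [9 10 9]
Step 3: flows [1->0,0=2] -> levels [10 9 9]
Step 4: flows [0->1,0->2] -> levels [8 10 10]
Step 5: flows [1->0,2->0] -> levels [10 9 9]
  -> period-2 cycle: step 5 state = step 3 state; never stabilizes
  -> state at step 30: (30-3) mod 2 = 1, same as step 4 -> [8 10 10]

Answer: 8 10 10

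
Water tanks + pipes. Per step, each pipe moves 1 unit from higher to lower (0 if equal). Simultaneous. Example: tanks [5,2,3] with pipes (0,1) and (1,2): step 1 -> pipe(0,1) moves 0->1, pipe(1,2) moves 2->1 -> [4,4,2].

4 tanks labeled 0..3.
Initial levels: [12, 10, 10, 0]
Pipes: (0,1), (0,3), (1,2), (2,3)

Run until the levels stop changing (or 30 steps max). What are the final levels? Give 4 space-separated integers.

Answer: 8 8 8 8

Derivation:
Step 1: flows [0->1,0->3,1=2,2->3] -> levels [10 11 9 2]
Step 2: flows [1->0,0->3,1->2,2->3] -> levels [10 9 9 4]
Step 3: flows [0->1,0->3,1=2,2->3] -> levels [8 10 8 6]
Step 4: flows [1->0,0->3,1->2,2->3] -> levels [8 8 8 8]
Step 5: flows [0=1,0=3,1=2,2=3] -> levels [8 8 8 8]
  -> stable (no change)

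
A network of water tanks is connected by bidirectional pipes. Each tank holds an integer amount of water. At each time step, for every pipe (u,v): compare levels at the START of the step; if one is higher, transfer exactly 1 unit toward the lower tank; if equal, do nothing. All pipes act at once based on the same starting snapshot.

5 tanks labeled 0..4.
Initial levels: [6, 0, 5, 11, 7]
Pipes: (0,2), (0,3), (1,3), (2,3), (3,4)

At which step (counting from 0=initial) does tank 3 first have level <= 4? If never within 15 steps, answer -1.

Step 1: flows [0->2,3->0,3->1,3->2,3->4] -> levels [6 1 7 7 8]
Step 2: flows [2->0,3->0,3->1,2=3,4->3] -> levels [8 2 6 6 7]
Step 3: flows [0->2,0->3,3->1,2=3,4->3] -> levels [6 3 7 7 6]
Step 4: flows [2->0,3->0,3->1,2=3,3->4] -> levels [8 4 6 4 7]
Tank 3 first reaches <=4 at step 4

Answer: 4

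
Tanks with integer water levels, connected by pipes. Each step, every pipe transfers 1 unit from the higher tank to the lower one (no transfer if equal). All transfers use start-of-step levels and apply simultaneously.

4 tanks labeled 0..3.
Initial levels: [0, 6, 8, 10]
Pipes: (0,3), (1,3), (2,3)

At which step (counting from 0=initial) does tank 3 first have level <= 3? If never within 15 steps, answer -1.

Step 1: flows [3->0,3->1,3->2] -> levels [1 7 9 7]
Step 2: flows [3->0,1=3,2->3] -> levels [2 7 8 7]
Step 3: flows [3->0,1=3,2->3] -> levels [3 7 7 7]
Step 4: flows [3->0,1=3,2=3] -> levels [4 7 7 6]
Step 5: flows [3->0,1->3,2->3] -> levels [5 6 6 7]
Step 6: flows [3->0,3->1,3->2] -> levels [6 7 7 4]
Step 7: flows [0->3,1->3,2->3] -> levels [5 6 6 7]
  -> period-2 cycle (repeats step 5); tank 3 never drops to <=3
Tank 3 never reaches <=3 within 15 steps

Answer: -1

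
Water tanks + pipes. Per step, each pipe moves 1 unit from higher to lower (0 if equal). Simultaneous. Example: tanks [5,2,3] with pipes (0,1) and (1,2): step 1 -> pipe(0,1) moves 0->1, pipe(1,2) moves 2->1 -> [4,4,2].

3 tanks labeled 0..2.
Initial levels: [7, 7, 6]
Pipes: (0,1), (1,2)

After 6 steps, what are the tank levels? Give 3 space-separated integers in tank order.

Step 1: flows [0=1,1->2] -> levels [7 6 7]
Step 2: flows [0->1,2->1] -> levels [6 8 6]
Step 3: flows [1->0,1->2] -> levels [7 6 7]
  -> period-2 cycle: step 3 state = step 1 state
  -> state at step 6: (6-1) mod 2 = 1, same as step 2 -> [6 8 6]

Answer: 6 8 6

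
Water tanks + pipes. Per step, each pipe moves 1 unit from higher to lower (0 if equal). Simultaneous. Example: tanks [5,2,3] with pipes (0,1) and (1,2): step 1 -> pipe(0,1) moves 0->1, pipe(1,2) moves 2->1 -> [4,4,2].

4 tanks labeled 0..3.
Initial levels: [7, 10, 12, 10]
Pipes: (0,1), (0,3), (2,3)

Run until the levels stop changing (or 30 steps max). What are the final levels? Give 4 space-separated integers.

Step 1: flows [1->0,3->0,2->3] -> levels [9 9 11 10]
Step 2: flows [0=1,3->0,2->3] -> levels [10 9 10 10]
Step 3: flows [0->1,0=3,2=3] -> levels [9 10 10 10]
Step 4: flows [1->0,3->0,2=3] -> levels [11 9 10 9]
Step 5: flows [0->1,0->3,2->3] -> levels [9 10 9 11]
Step 6: flows [1->0,3->0,3->2] -> levels [11 9 10 9]
  -> period-2 cycle: step 6 state = step 4 state; never stabilizes
  -> state at step 30: (30-4) mod 2 = 0, same as step 4 -> [11 9 10 9]

Answer: 11 9 10 9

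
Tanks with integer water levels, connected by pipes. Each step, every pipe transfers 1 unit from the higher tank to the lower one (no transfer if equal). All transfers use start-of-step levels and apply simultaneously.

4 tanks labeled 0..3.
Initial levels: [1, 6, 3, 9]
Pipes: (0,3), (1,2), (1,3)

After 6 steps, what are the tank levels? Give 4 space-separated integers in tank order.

Answer: 5 6 5 3

Derivation:
Step 1: flows [3->0,1->2,3->1] -> levels [2 6 4 7]
Step 2: flows [3->0,1->2,3->1] -> levels [3 6 5 5]
Step 3: flows [3->0,1->2,1->3] -> levels [4 4 6 5]
Step 4: flows [3->0,2->1,3->1] -> levels [5 6 5 3]
Step 5: flows [0->3,1->2,1->3] -> levels [4 4 6 5]
  -> period-2 cycle: step 5 state = step 3 state
  -> state at step 6: (6-3) mod 2 = 1, same as step 4 -> [5 6 5 3]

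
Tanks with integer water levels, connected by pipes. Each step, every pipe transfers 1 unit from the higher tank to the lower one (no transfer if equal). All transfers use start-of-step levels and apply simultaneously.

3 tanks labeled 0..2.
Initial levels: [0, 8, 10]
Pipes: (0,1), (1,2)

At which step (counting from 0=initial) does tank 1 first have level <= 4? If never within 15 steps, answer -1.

Step 1: flows [1->0,2->1] -> levels [1 8 9]
Step 2: flows [1->0,2->1] -> levels [2 8 8]
Step 3: flows [1->0,1=2] -> levels [3 7 8]
Step 4: flows [1->0,2->1] -> levels [4 7 7]
Step 5: flows [1->0,1=2] -> levels [5 6 7]
Step 6: flows [1->0,2->1] -> levels [6 6 6]
Step 7: flows [0=1,1=2] -> levels [6 6 6]
  -> stable; tank 1 stays at 6 > 4
Tank 1 never reaches <=4 within 15 steps

Answer: -1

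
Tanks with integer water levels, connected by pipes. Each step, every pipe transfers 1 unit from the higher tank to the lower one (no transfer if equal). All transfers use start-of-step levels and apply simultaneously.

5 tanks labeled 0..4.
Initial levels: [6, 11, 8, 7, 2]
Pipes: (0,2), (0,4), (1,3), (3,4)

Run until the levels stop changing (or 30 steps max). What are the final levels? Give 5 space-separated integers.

Step 1: flows [2->0,0->4,1->3,3->4] -> levels [6 10 7 7 4]
Step 2: flows [2->0,0->4,1->3,3->4] -> levels [6 9 6 7 6]
Step 3: flows [0=2,0=4,1->3,3->4] -> levels [6 8 6 7 7]
Step 4: flows [0=2,4->0,1->3,3=4] -> levels [7 7 6 8 6]
Step 5: flows [0->2,0->4,3->1,3->4] -> levels [5 8 7 6 8]
Step 6: flows [2->0,4->0,1->3,4->3] -> levels [7 7 6 8 6]
  -> period-2 cycle: step 6 state = step 4 state; never stabilizes
  -> state at step 30: (30-4) mod 2 = 0, same as step 4 -> [7 7 6 8 6]

Answer: 7 7 6 8 6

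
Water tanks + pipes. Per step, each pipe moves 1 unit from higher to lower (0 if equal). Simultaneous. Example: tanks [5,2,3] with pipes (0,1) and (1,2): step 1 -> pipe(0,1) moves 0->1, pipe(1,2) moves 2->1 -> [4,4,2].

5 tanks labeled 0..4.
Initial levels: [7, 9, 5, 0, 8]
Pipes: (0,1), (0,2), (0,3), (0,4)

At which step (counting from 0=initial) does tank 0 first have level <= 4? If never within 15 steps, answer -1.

Step 1: flows [1->0,0->2,0->3,4->0] -> levels [7 8 6 1 7]
Step 2: flows [1->0,0->2,0->3,0=4] -> levels [6 7 7 2 7]
Step 3: flows [1->0,2->0,0->3,4->0] -> levels [8 6 6 3 6]
Step 4: flows [0->1,0->2,0->3,0->4] -> levels [4 7 7 4 7]
Tank 0 first reaches <=4 at step 4

Answer: 4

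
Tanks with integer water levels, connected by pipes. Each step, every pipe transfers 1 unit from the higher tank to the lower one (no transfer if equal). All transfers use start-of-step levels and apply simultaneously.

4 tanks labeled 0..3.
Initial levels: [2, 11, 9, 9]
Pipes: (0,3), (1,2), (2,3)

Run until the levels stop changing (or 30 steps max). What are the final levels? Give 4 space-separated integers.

Step 1: flows [3->0,1->2,2=3] -> levels [3 10 10 8]
Step 2: flows [3->0,1=2,2->3] -> levels [4 10 9 8]
Step 3: flows [3->0,1->2,2->3] -> levels [5 9 9 8]
Step 4: flows [3->0,1=2,2->3] -> levels [6 9 8 8]
Step 5: flows [3->0,1->2,2=3] -> levels [7 8 9 7]
Step 6: flows [0=3,2->1,2->3] -> levels [7 9 7 8]
Step 7: flows [3->0,1->2,3->2] -> levels [8 8 9 6]
Step 8: flows [0->3,2->1,2->3] -> levels [7 9 7 8]
  -> period-2 cycle: step 8 state = step 6 state; never stabilizes
  -> state at step 30: (30-6) mod 2 = 0, same as step 6 -> [7 9 7 8]

Answer: 7 9 7 8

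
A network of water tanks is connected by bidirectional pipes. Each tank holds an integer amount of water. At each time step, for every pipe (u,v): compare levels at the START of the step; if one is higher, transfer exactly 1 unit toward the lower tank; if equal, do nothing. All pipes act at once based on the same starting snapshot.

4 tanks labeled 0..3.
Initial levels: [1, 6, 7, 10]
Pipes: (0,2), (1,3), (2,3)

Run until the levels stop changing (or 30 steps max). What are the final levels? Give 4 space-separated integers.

Answer: 6 6 5 7

Derivation:
Step 1: flows [2->0,3->1,3->2] -> levels [2 7 7 8]
Step 2: flows [2->0,3->1,3->2] -> levels [3 8 7 6]
Step 3: flows [2->0,1->3,2->3] -> levels [4 7 5 8]
Step 4: flows [2->0,3->1,3->2] -> levels [5 8 5 6]
Step 5: flows [0=2,1->3,3->2] -> levels [5 7 6 6]
Step 6: flows [2->0,1->3,2=3] -> levels [6 6 5 7]
Step 7: flows [0->2,3->1,3->2] -> levels [5 7 7 5]
Step 8: flows [2->0,1->3,2->3] -> levels [6 6 5 7]
  -> period-2 cycle: step 8 state = step 6 state; never stabilizes
  -> state at step 30: (30-6) mod 2 = 0, same as step 6 -> [6 6 5 7]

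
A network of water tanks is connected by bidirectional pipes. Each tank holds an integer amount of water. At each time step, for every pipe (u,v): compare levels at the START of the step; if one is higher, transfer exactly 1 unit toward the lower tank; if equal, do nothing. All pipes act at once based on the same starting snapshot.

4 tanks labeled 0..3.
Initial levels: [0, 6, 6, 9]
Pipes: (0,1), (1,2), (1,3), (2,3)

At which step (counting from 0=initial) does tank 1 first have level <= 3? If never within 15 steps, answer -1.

Step 1: flows [1->0,1=2,3->1,3->2] -> levels [1 6 7 7]
Step 2: flows [1->0,2->1,3->1,2=3] -> levels [2 7 6 6]
Step 3: flows [1->0,1->2,1->3,2=3] -> levels [3 4 7 7]
Step 4: flows [1->0,2->1,3->1,2=3] -> levels [4 5 6 6]
Step 5: flows [1->0,2->1,3->1,2=3] -> levels [5 6 5 5]
Step 6: flows [1->0,1->2,1->3,2=3] -> levels [6 3 6 6]
Tank 1 first reaches <=3 at step 6

Answer: 6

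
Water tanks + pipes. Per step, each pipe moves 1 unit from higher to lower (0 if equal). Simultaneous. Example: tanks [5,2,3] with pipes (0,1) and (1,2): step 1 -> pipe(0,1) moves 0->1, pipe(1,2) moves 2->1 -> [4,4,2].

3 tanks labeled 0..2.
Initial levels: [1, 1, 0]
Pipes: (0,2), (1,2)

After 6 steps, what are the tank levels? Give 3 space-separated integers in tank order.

Answer: 1 1 0

Derivation:
Step 1: flows [0->2,1->2] -> levels [0 0 2]
Step 2: flows [2->0,2->1] -> levels [1 1 0]
  -> period-2 cycle: step 2 state = step 0 state
  -> state at step 6: (6-0) mod 2 = 0, same as step 0 -> [1 1 0]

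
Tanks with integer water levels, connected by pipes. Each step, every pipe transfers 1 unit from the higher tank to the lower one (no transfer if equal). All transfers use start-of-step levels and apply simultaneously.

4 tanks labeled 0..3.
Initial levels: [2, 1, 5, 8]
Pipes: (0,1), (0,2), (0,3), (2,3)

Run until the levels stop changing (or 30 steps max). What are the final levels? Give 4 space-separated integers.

Answer: 4 4 5 3

Derivation:
Step 1: flows [0->1,2->0,3->0,3->2] -> levels [3 2 5 6]
Step 2: flows [0->1,2->0,3->0,3->2] -> levels [4 3 5 4]
Step 3: flows [0->1,2->0,0=3,2->3] -> levels [4 4 3 5]
Step 4: flows [0=1,0->2,3->0,3->2] -> levels [4 4 5 3]
Step 5: flows [0=1,2->0,0->3,2->3] -> levels [4 4 3 5]
  -> period-2 cycle: step 5 state = step 3 state; never stabilizes
  -> state at step 30: (30-3) mod 2 = 1, same as step 4 -> [4 4 5 3]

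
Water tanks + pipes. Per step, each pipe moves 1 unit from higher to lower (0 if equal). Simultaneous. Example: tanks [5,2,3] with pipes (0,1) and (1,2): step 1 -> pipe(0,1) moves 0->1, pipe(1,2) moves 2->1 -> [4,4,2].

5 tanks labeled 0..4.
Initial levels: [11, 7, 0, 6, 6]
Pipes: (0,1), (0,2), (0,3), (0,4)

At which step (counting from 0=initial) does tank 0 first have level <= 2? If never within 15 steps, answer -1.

Answer: -1

Derivation:
Step 1: flows [0->1,0->2,0->3,0->4] -> levels [7 8 1 7 7]
Step 2: flows [1->0,0->2,0=3,0=4] -> levels [7 7 2 7 7]
Step 3: flows [0=1,0->2,0=3,0=4] -> levels [6 7 3 7 7]
Step 4: flows [1->0,0->2,3->0,4->0] -> levels [8 6 4 6 6]
Step 5: flows [0->1,0->2,0->3,0->4] -> levels [4 7 5 7 7]
Step 6: flows [1->0,2->0,3->0,4->0] -> levels [8 6 4 6 6]
  -> period-2 cycle (repeats step 4); tank 0 never drops to <=2
Tank 0 never reaches <=2 within 15 steps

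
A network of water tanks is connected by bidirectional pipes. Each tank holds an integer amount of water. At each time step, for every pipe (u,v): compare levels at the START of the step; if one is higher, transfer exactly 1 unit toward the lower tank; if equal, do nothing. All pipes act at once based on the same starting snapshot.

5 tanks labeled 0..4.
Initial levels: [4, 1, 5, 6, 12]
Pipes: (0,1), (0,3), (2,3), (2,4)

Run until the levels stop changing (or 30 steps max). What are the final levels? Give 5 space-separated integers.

Answer: 4 5 5 7 7

Derivation:
Step 1: flows [0->1,3->0,3->2,4->2] -> levels [4 2 7 4 11]
Step 2: flows [0->1,0=3,2->3,4->2] -> levels [3 3 7 5 10]
Step 3: flows [0=1,3->0,2->3,4->2] -> levels [4 3 7 5 9]
Step 4: flows [0->1,3->0,2->3,4->2] -> levels [4 4 7 5 8]
Step 5: flows [0=1,3->0,2->3,4->2] -> levels [5 4 7 5 7]
Step 6: flows [0->1,0=3,2->3,2=4] -> levels [4 5 6 6 7]
Step 7: flows [1->0,3->0,2=3,4->2] -> levels [6 4 7 5 6]
Step 8: flows [0->1,0->3,2->3,2->4] -> levels [4 5 5 7 7]
Step 9: flows [1->0,3->0,3->2,4->2] -> levels [6 4 7 5 6]
  -> period-2 cycle: step 9 state = step 7 state; never stabilizes
  -> state at step 30: (30-7) mod 2 = 1, same as step 8 -> [4 5 5 7 7]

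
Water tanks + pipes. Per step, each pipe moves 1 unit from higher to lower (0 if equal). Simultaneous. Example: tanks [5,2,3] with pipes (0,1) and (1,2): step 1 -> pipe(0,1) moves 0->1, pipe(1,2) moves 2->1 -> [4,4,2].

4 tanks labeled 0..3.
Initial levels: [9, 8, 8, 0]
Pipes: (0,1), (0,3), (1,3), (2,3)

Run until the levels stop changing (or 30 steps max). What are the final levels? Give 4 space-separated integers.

Answer: 7 6 7 5

Derivation:
Step 1: flows [0->1,0->3,1->3,2->3] -> levels [7 8 7 3]
Step 2: flows [1->0,0->3,1->3,2->3] -> levels [7 6 6 6]
Step 3: flows [0->1,0->3,1=3,2=3] -> levels [5 7 6 7]
Step 4: flows [1->0,3->0,1=3,3->2] -> levels [7 6 7 5]
Step 5: flows [0->1,0->3,1->3,2->3] -> levels [5 6 6 8]
Step 6: flows [1->0,3->0,3->1,3->2] -> levels [7 6 7 5]
  -> period-2 cycle: step 6 state = step 4 state; never stabilizes
  -> state at step 30: (30-4) mod 2 = 0, same as step 4 -> [7 6 7 5]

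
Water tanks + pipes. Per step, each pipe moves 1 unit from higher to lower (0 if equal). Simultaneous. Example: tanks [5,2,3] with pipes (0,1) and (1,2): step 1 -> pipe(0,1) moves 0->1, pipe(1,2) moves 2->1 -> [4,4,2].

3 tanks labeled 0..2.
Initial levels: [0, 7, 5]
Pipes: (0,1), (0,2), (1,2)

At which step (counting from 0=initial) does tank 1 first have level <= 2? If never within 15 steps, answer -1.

Answer: -1

Derivation:
Step 1: flows [1->0,2->0,1->2] -> levels [2 5 5]
Step 2: flows [1->0,2->0,1=2] -> levels [4 4 4]
Step 3: flows [0=1,0=2,1=2] -> levels [4 4 4]
  -> stable; tank 1 stays at 4 > 2
Tank 1 never reaches <=2 within 15 steps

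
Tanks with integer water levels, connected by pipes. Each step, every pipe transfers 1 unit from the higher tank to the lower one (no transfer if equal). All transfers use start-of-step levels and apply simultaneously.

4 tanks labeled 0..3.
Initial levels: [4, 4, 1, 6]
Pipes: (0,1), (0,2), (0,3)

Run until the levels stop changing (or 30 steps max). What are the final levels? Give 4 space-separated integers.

Answer: 6 3 3 3

Derivation:
Step 1: flows [0=1,0->2,3->0] -> levels [4 4 2 5]
Step 2: flows [0=1,0->2,3->0] -> levels [4 4 3 4]
Step 3: flows [0=1,0->2,0=3] -> levels [3 4 4 4]
Step 4: flows [1->0,2->0,3->0] -> levels [6 3 3 3]
Step 5: flows [0->1,0->2,0->3] -> levels [3 4 4 4]
  -> period-2 cycle: step 5 state = step 3 state; never stabilizes
  -> state at step 30: (30-3) mod 2 = 1, same as step 4 -> [6 3 3 3]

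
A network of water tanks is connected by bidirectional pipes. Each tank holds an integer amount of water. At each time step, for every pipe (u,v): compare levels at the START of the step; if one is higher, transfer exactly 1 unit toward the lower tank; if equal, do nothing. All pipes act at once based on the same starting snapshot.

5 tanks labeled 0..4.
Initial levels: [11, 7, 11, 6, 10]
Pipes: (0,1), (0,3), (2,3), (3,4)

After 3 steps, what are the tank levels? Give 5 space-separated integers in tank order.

Answer: 10 8 10 7 10

Derivation:
Step 1: flows [0->1,0->3,2->3,4->3] -> levels [9 8 10 9 9]
Step 2: flows [0->1,0=3,2->3,3=4] -> levels [8 9 9 10 9]
Step 3: flows [1->0,3->0,3->2,3->4] -> levels [10 8 10 7 10]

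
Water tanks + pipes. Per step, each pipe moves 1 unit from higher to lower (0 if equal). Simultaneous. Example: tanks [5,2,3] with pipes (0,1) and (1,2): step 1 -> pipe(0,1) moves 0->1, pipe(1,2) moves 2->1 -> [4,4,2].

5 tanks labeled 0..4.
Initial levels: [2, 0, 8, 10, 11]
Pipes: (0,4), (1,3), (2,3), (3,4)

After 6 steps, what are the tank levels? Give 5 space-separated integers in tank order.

Answer: 6 6 7 5 7

Derivation:
Step 1: flows [4->0,3->1,3->2,4->3] -> levels [3 1 9 9 9]
Step 2: flows [4->0,3->1,2=3,3=4] -> levels [4 2 9 8 8]
Step 3: flows [4->0,3->1,2->3,3=4] -> levels [5 3 8 8 7]
Step 4: flows [4->0,3->1,2=3,3->4] -> levels [6 4 8 6 7]
Step 5: flows [4->0,3->1,2->3,4->3] -> levels [7 5 7 7 5]
Step 6: flows [0->4,3->1,2=3,3->4] -> levels [6 6 7 5 7]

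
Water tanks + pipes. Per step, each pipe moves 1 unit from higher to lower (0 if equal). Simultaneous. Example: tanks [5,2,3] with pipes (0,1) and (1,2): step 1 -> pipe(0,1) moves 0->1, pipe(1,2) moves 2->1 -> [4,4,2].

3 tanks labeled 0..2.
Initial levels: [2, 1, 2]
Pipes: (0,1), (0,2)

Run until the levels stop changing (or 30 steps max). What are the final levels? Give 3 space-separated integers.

Step 1: flows [0->1,0=2] -> levels [1 2 2]
Step 2: flows [1->0,2->0] -> levels [3 1 1]
Step 3: flows [0->1,0->2] -> levels [1 2 2]
  -> period-2 cycle: step 3 state = step 1 state; never stabilizes
  -> state at step 30: (30-1) mod 2 = 1, same as step 2 -> [3 1 1]

Answer: 3 1 1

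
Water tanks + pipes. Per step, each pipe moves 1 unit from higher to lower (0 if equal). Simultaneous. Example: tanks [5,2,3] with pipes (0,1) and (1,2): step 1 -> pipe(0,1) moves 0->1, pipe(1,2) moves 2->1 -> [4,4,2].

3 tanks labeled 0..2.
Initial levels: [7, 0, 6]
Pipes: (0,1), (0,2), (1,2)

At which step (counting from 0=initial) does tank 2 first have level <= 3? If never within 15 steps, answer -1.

Step 1: flows [0->1,0->2,2->1] -> levels [5 2 6]
Step 2: flows [0->1,2->0,2->1] -> levels [5 4 4]
Step 3: flows [0->1,0->2,1=2] -> levels [3 5 5]
Step 4: flows [1->0,2->0,1=2] -> levels [5 4 4]
  -> period-2 cycle (repeats step 2); tank 2 never drops to <=3
Tank 2 never reaches <=3 within 15 steps

Answer: -1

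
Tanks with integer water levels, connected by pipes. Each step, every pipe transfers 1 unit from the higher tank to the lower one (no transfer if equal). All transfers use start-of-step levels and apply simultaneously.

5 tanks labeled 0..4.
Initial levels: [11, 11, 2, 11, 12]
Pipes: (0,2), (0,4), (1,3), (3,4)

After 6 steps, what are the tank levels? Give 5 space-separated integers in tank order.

Step 1: flows [0->2,4->0,1=3,4->3] -> levels [11 11 3 12 10]
Step 2: flows [0->2,0->4,3->1,3->4] -> levels [9 12 4 10 12]
Step 3: flows [0->2,4->0,1->3,4->3] -> levels [9 11 5 12 10]
Step 4: flows [0->2,4->0,3->1,3->4] -> levels [9 12 6 10 10]
Step 5: flows [0->2,4->0,1->3,3=4] -> levels [9 11 7 11 9]
Step 6: flows [0->2,0=4,1=3,3->4] -> levels [8 11 8 10 10]

Answer: 8 11 8 10 10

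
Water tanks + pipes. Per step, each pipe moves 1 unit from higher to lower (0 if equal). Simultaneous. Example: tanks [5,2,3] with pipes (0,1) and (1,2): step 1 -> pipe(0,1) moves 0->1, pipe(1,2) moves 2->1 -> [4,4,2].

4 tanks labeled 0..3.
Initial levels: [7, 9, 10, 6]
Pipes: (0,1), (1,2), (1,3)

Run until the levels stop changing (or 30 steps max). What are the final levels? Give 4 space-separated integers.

Answer: 8 8 8 8

Derivation:
Step 1: flows [1->0,2->1,1->3] -> levels [8 8 9 7]
Step 2: flows [0=1,2->1,1->3] -> levels [8 8 8 8]
Step 3: flows [0=1,1=2,1=3] -> levels [8 8 8 8]
  -> stable (no change)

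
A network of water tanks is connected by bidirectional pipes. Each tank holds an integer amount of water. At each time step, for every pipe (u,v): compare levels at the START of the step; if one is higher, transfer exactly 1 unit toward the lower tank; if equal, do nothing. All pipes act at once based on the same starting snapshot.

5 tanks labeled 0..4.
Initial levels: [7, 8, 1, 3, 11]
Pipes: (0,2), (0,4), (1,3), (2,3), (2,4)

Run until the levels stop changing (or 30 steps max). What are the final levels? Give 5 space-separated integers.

Answer: 7 5 4 7 7

Derivation:
Step 1: flows [0->2,4->0,1->3,3->2,4->2] -> levels [7 7 4 3 9]
Step 2: flows [0->2,4->0,1->3,2->3,4->2] -> levels [7 6 5 5 7]
Step 3: flows [0->2,0=4,1->3,2=3,4->2] -> levels [6 5 7 6 6]
Step 4: flows [2->0,0=4,3->1,2->3,2->4] -> levels [7 6 4 6 7]
Step 5: flows [0->2,0=4,1=3,3->2,4->2] -> levels [6 6 7 5 6]
Step 6: flows [2->0,0=4,1->3,2->3,2->4] -> levels [7 5 4 7 7]
Step 7: flows [0->2,0=4,3->1,3->2,4->2] -> levels [6 6 7 5 6]
  -> period-2 cycle: step 7 state = step 5 state; never stabilizes
  -> state at step 30: (30-5) mod 2 = 1, same as step 6 -> [7 5 4 7 7]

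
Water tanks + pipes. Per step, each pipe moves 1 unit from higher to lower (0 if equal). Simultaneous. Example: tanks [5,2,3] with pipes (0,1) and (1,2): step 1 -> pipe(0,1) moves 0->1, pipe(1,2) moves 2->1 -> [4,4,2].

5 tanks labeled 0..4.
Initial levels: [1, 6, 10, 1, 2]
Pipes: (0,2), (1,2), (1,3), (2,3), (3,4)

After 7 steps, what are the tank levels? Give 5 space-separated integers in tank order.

Step 1: flows [2->0,2->1,1->3,2->3,4->3] -> levels [2 6 7 4 1]
Step 2: flows [2->0,2->1,1->3,2->3,3->4] -> levels [3 6 4 5 2]
Step 3: flows [2->0,1->2,1->3,3->2,3->4] -> levels [4 4 5 4 3]
Step 4: flows [2->0,2->1,1=3,2->3,3->4] -> levels [5 5 2 4 4]
Step 5: flows [0->2,1->2,1->3,3->2,3=4] -> levels [4 3 5 4 4]
Step 6: flows [2->0,2->1,3->1,2->3,3=4] -> levels [5 5 2 4 4]
  -> period-2 cycle: step 6 state = step 4 state
  -> state at step 7: (7-4) mod 2 = 1, same as step 5 -> [4 3 5 4 4]

Answer: 4 3 5 4 4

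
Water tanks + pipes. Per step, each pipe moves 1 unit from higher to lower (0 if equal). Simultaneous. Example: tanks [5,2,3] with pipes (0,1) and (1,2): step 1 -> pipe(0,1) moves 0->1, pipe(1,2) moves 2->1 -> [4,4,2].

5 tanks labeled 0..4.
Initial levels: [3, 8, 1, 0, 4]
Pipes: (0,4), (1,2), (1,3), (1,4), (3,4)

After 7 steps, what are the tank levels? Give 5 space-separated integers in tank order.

Step 1: flows [4->0,1->2,1->3,1->4,4->3] -> levels [4 5 2 2 3]
Step 2: flows [0->4,1->2,1->3,1->4,4->3] -> levels [3 2 3 4 4]
Step 3: flows [4->0,2->1,3->1,4->1,3=4] -> levels [4 5 2 3 2]
Step 4: flows [0->4,1->2,1->3,1->4,3->4] -> levels [3 2 3 3 5]
Step 5: flows [4->0,2->1,3->1,4->1,4->3] -> levels [4 5 2 3 2]
  -> period-2 cycle: step 5 state = step 3 state
  -> state at step 7: (7-3) mod 2 = 0, same as step 3 -> [4 5 2 3 2]

Answer: 4 5 2 3 2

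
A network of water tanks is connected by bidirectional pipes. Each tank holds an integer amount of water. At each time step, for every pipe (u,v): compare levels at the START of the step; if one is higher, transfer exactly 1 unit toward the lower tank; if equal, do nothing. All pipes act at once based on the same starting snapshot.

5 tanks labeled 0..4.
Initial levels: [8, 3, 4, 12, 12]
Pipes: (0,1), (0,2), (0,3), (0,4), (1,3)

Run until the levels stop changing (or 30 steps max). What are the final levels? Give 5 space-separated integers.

Answer: 9 7 7 8 8

Derivation:
Step 1: flows [0->1,0->2,3->0,4->0,3->1] -> levels [8 5 5 10 11]
Step 2: flows [0->1,0->2,3->0,4->0,3->1] -> levels [8 7 6 8 10]
Step 3: flows [0->1,0->2,0=3,4->0,3->1] -> levels [7 9 7 7 9]
Step 4: flows [1->0,0=2,0=3,4->0,1->3] -> levels [9 7 7 8 8]
Step 5: flows [0->1,0->2,0->3,0->4,3->1] -> levels [5 9 8 8 9]
Step 6: flows [1->0,2->0,3->0,4->0,1->3] -> levels [9 7 7 8 8]
  -> period-2 cycle: step 6 state = step 4 state; never stabilizes
  -> state at step 30: (30-4) mod 2 = 0, same as step 4 -> [9 7 7 8 8]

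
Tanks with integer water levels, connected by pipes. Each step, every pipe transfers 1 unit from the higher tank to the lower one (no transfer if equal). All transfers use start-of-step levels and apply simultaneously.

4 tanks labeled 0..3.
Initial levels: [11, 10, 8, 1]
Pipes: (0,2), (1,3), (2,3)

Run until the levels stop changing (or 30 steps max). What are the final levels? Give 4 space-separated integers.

Step 1: flows [0->2,1->3,2->3] -> levels [10 9 8 3]
Step 2: flows [0->2,1->3,2->3] -> levels [9 8 8 5]
Step 3: flows [0->2,1->3,2->3] -> levels [8 7 8 7]
Step 4: flows [0=2,1=3,2->3] -> levels [8 7 7 8]
Step 5: flows [0->2,3->1,3->2] -> levels [7 8 9 6]
Step 6: flows [2->0,1->3,2->3] -> levels [8 7 7 8]
  -> period-2 cycle: step 6 state = step 4 state; never stabilizes
  -> state at step 30: (30-4) mod 2 = 0, same as step 4 -> [8 7 7 8]

Answer: 8 7 7 8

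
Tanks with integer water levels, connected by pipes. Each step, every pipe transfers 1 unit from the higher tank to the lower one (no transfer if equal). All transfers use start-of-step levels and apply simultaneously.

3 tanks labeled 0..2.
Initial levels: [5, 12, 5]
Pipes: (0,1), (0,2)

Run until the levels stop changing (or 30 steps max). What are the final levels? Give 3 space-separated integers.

Step 1: flows [1->0,0=2] -> levels [6 11 5]
Step 2: flows [1->0,0->2] -> levels [6 10 6]
Step 3: flows [1->0,0=2] -> levels [7 9 6]
Step 4: flows [1->0,0->2] -> levels [7 8 7]
Step 5: flows [1->0,0=2] -> levels [8 7 7]
Step 6: flows [0->1,0->2] -> levels [6 8 8]
Step 7: flows [1->0,2->0] -> levels [8 7 7]
  -> period-2 cycle: step 7 state = step 5 state; never stabilizes
  -> state at step 30: (30-5) mod 2 = 1, same as step 6 -> [6 8 8]

Answer: 6 8 8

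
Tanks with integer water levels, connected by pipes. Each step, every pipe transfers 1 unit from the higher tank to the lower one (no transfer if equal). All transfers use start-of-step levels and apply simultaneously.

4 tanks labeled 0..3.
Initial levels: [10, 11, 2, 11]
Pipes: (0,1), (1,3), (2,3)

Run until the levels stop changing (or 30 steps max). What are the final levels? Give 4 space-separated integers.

Answer: 8 10 9 7

Derivation:
Step 1: flows [1->0,1=3,3->2] -> levels [11 10 3 10]
Step 2: flows [0->1,1=3,3->2] -> levels [10 11 4 9]
Step 3: flows [1->0,1->3,3->2] -> levels [11 9 5 9]
Step 4: flows [0->1,1=3,3->2] -> levels [10 10 6 8]
Step 5: flows [0=1,1->3,3->2] -> levels [10 9 7 8]
Step 6: flows [0->1,1->3,3->2] -> levels [9 9 8 8]
Step 7: flows [0=1,1->3,2=3] -> levels [9 8 8 9]
Step 8: flows [0->1,3->1,3->2] -> levels [8 10 9 7]
Step 9: flows [1->0,1->3,2->3] -> levels [9 8 8 9]
  -> period-2 cycle: step 9 state = step 7 state; never stabilizes
  -> state at step 30: (30-7) mod 2 = 1, same as step 8 -> [8 10 9 7]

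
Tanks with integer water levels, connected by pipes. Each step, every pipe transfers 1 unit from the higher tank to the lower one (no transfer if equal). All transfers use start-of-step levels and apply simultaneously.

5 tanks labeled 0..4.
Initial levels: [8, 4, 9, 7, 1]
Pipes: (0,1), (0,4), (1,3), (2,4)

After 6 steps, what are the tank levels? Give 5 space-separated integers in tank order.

Answer: 5 7 5 5 7

Derivation:
Step 1: flows [0->1,0->4,3->1,2->4] -> levels [6 6 8 6 3]
Step 2: flows [0=1,0->4,1=3,2->4] -> levels [5 6 7 6 5]
Step 3: flows [1->0,0=4,1=3,2->4] -> levels [6 5 6 6 6]
Step 4: flows [0->1,0=4,3->1,2=4] -> levels [5 7 6 5 6]
Step 5: flows [1->0,4->0,1->3,2=4] -> levels [7 5 6 6 5]
Step 6: flows [0->1,0->4,3->1,2->4] -> levels [5 7 5 5 7]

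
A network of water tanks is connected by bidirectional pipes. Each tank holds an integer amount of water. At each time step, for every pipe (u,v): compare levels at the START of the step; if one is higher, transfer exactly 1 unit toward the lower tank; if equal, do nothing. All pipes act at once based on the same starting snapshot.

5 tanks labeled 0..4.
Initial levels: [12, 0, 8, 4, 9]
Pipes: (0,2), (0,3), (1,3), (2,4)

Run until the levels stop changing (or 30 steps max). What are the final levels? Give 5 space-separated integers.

Answer: 8 6 6 5 8

Derivation:
Step 1: flows [0->2,0->3,3->1,4->2] -> levels [10 1 10 4 8]
Step 2: flows [0=2,0->3,3->1,2->4] -> levels [9 2 9 4 9]
Step 3: flows [0=2,0->3,3->1,2=4] -> levels [8 3 9 4 9]
Step 4: flows [2->0,0->3,3->1,2=4] -> levels [8 4 8 4 9]
Step 5: flows [0=2,0->3,1=3,4->2] -> levels [7 4 9 5 8]
Step 6: flows [2->0,0->3,3->1,2->4] -> levels [7 5 7 5 9]
Step 7: flows [0=2,0->3,1=3,4->2] -> levels [6 5 8 6 8]
Step 8: flows [2->0,0=3,3->1,2=4] -> levels [7 6 7 5 8]
Step 9: flows [0=2,0->3,1->3,4->2] -> levels [6 5 8 7 7]
Step 10: flows [2->0,3->0,3->1,2->4] -> levels [8 6 6 5 8]
Step 11: flows [0->2,0->3,1->3,4->2] -> levels [6 5 8 7 7]
  -> period-2 cycle: step 11 state = step 9 state; never stabilizes
  -> state at step 30: (30-9) mod 2 = 1, same as step 10 -> [8 6 6 5 8]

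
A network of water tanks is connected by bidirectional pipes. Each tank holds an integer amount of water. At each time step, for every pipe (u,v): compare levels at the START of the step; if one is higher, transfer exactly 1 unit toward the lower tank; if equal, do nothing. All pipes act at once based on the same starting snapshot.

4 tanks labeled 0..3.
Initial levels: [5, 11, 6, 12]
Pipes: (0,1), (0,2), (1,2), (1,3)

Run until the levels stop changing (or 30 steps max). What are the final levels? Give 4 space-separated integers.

Answer: 8 10 8 8

Derivation:
Step 1: flows [1->0,2->0,1->2,3->1] -> levels [7 10 6 11]
Step 2: flows [1->0,0->2,1->2,3->1] -> levels [7 9 8 10]
Step 3: flows [1->0,2->0,1->2,3->1] -> levels [9 8 8 9]
Step 4: flows [0->1,0->2,1=2,3->1] -> levels [7 10 9 8]
Step 5: flows [1->0,2->0,1->2,1->3] -> levels [9 7 9 9]
Step 6: flows [0->1,0=2,2->1,3->1] -> levels [8 10 8 8]
Step 7: flows [1->0,0=2,1->2,1->3] -> levels [9 7 9 9]
  -> period-2 cycle: step 7 state = step 5 state; never stabilizes
  -> state at step 30: (30-5) mod 2 = 1, same as step 6 -> [8 10 8 8]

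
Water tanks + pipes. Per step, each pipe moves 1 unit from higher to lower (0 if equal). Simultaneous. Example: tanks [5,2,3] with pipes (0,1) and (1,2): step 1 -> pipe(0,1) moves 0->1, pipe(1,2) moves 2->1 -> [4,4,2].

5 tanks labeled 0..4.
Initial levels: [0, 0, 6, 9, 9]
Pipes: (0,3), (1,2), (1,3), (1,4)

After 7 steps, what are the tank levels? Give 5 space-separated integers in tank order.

Step 1: flows [3->0,2->1,3->1,4->1] -> levels [1 3 5 7 8]
Step 2: flows [3->0,2->1,3->1,4->1] -> levels [2 6 4 5 7]
Step 3: flows [3->0,1->2,1->3,4->1] -> levels [3 5 5 5 6]
Step 4: flows [3->0,1=2,1=3,4->1] -> levels [4 6 5 4 5]
Step 5: flows [0=3,1->2,1->3,1->4] -> levels [4 3 6 5 6]
Step 6: flows [3->0,2->1,3->1,4->1] -> levels [5 6 5 3 5]
Step 7: flows [0->3,1->2,1->3,1->4] -> levels [4 3 6 5 6]

Answer: 4 3 6 5 6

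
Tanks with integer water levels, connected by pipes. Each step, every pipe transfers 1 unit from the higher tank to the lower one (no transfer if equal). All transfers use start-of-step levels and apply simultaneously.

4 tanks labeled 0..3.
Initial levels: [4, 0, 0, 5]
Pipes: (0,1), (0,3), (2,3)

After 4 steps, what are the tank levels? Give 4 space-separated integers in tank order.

Step 1: flows [0->1,3->0,3->2] -> levels [4 1 1 3]
Step 2: flows [0->1,0->3,3->2] -> levels [2 2 2 3]
Step 3: flows [0=1,3->0,3->2] -> levels [3 2 3 1]
Step 4: flows [0->1,0->3,2->3] -> levels [1 3 2 3]

Answer: 1 3 2 3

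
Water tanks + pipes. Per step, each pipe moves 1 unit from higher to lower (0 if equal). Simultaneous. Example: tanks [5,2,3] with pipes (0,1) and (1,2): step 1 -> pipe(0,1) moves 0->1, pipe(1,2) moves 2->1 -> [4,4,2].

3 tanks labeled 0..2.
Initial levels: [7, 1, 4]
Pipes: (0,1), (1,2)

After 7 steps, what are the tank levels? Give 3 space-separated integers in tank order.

Answer: 4 4 4

Derivation:
Step 1: flows [0->1,2->1] -> levels [6 3 3]
Step 2: flows [0->1,1=2] -> levels [5 4 3]
Step 3: flows [0->1,1->2] -> levels [4 4 4]
Step 4: flows [0=1,1=2] -> levels [4 4 4]
  -> stable; steps 5..7 unchanged -> [4 4 4]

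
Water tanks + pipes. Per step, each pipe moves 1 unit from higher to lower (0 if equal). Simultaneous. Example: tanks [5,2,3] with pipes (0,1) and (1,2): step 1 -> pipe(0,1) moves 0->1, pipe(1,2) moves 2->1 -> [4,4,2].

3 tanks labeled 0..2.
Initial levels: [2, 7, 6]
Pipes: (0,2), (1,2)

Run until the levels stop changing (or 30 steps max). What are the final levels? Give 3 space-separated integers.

Step 1: flows [2->0,1->2] -> levels [3 6 6]
Step 2: flows [2->0,1=2] -> levels [4 6 5]
Step 3: flows [2->0,1->2] -> levels [5 5 5]
Step 4: flows [0=2,1=2] -> levels [5 5 5]
  -> stable (no change)

Answer: 5 5 5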